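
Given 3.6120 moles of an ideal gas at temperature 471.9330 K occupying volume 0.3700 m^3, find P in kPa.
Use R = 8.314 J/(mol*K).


P = nRT/V = 3.6120 * 8.314 * 471.9330 / 0.3700
= 14172.2273 / 0.3700 = 38303.3170 Pa = 38.3033 kPa

38.3033 kPa


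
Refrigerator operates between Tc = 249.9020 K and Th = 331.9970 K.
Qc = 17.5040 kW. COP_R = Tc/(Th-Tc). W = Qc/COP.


COP = 249.9020 / 82.0950 = 3.0441
W = 17.5040 / 3.0441 = 5.7502 kW

COP = 3.0441, W = 5.7502 kW


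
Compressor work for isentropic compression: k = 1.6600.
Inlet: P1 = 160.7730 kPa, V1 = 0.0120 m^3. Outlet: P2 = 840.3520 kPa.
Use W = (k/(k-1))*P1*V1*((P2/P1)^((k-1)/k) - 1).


(k-1)/k = 0.3976
(P2/P1)^exp = 1.9300
W = 2.5152 * 160.7730 * 0.0120 * (1.9300 - 1) = 4.5130 kJ

4.5130 kJ


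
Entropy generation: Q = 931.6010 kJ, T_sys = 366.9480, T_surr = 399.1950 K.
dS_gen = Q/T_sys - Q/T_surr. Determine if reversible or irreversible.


dS_sys = 931.6010/366.9480 = 2.5388 kJ/K
dS_surr = -931.6010/399.1950 = -2.3337 kJ/K
dS_gen = 2.5388 - 2.3337 = 0.2051 kJ/K (irreversible)

dS_gen = 0.2051 kJ/K, irreversible


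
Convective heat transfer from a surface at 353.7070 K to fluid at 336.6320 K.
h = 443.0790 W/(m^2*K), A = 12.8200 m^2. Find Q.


dT = 17.0750 K
Q = 443.0790 * 12.8200 * 17.0750 = 96990.6577 W

96990.6577 W


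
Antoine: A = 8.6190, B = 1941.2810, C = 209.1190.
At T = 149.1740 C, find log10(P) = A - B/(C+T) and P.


C+T = 358.2930
B/(C+T) = 5.4181
log10(P) = 8.6190 - 5.4181 = 3.2009
P = 10^3.2009 = 1588.0412 mmHg

1588.0412 mmHg


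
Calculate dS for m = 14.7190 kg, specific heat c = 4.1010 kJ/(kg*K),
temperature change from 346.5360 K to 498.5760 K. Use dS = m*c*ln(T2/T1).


T2/T1 = 1.4387
ln(T2/T1) = 0.3638
dS = 14.7190 * 4.1010 * 0.3638 = 21.9581 kJ/K

21.9581 kJ/K


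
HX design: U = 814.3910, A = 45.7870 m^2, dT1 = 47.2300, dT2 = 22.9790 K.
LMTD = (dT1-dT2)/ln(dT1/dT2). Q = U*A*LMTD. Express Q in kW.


LMTD = 33.6610 K
Q = 814.3910 * 45.7870 * 33.6610 = 1255167.9684 W = 1255.1680 kW

1255.1680 kW


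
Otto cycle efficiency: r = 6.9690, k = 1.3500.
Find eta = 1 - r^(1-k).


r^(k-1) = 1.9729
eta = 1 - 1/1.9729 = 0.4931 = 49.3137%

49.3137%


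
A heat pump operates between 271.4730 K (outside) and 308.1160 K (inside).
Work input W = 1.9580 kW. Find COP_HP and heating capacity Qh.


COP = 308.1160 / 36.6430 = 8.4086
Qh = 8.4086 * 1.9580 = 16.4640 kW

COP = 8.4086, Qh = 16.4640 kW


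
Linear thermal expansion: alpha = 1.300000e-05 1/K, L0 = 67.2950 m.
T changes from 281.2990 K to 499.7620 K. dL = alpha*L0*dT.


dT = 218.4630 K
dL = 1.300000e-05 * 67.2950 * 218.4630 = 0.191119 m
L_final = 67.486119 m

dL = 0.191119 m


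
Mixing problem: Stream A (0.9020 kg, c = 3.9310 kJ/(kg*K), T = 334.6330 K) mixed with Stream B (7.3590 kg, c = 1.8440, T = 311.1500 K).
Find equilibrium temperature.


num = 5408.8332
den = 17.1158
Tf = 316.0148 K

316.0148 K


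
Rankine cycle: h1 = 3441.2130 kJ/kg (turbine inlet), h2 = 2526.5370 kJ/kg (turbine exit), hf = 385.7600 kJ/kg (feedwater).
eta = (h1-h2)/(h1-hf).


W = 914.6760 kJ/kg
Q_in = 3055.4530 kJ/kg
eta = 0.2994 = 29.9359%

eta = 29.9359%


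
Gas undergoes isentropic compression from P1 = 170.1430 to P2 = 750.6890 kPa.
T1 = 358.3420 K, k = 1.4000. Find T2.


(k-1)/k = 0.2857
(P2/P1)^exp = 1.5282
T2 = 358.3420 * 1.5282 = 547.6238 K

547.6238 K


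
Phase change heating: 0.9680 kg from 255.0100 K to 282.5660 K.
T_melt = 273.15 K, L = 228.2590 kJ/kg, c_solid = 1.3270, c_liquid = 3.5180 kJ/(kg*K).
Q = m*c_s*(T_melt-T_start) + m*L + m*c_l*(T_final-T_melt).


Q1 (sensible, solid) = 0.9680 * 1.3270 * 18.1400 = 23.3015 kJ
Q2 (latent) = 0.9680 * 228.2590 = 220.9547 kJ
Q3 (sensible, liquid) = 0.9680 * 3.5180 * 9.4160 = 32.0655 kJ
Q_total = 276.3217 kJ

276.3217 kJ


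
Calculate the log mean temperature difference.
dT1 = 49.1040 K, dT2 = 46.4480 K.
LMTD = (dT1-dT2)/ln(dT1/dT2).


dT1/dT2 = 1.0572
ln(dT1/dT2) = 0.0556
LMTD = 2.6560 / 0.0556 = 47.7637 K

47.7637 K


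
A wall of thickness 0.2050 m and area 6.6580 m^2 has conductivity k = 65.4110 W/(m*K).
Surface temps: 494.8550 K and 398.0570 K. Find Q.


dT = 96.7980 K
Q = 65.4110 * 6.6580 * 96.7980 / 0.2050 = 205639.7668 W

205639.7668 W


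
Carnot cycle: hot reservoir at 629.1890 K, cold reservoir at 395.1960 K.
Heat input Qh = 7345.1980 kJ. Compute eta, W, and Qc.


eta = 1 - 395.1960/629.1890 = 0.3719
W = 0.3719 * 7345.1980 = 2731.6512 kJ
Qc = 7345.1980 - 2731.6512 = 4613.5468 kJ

eta = 37.1896%, W = 2731.6512 kJ, Qc = 4613.5468 kJ


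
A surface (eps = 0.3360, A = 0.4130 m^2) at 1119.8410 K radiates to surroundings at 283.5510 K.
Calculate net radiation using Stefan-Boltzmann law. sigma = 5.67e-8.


T^4 = 1.5726e+12
Tsurr^4 = 6.4643e+09
Q = 0.3360 * 5.67e-8 * 0.4130 * 1.5662e+12 = 12322.7880 W

12322.7880 W


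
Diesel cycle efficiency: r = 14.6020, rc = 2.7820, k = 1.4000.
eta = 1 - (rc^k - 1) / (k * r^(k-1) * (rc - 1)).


r^(k-1) = 2.9226
rc^k = 4.1889
eta = 0.5626 = 56.2639%

56.2639%


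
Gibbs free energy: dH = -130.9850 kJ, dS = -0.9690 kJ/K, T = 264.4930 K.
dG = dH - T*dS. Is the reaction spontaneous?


T*dS = 264.4930 * -0.9690 = -256.2937 kJ
dG = -130.9850 + 256.2937 = 125.3087 kJ (non-spontaneous)

dG = 125.3087 kJ, non-spontaneous


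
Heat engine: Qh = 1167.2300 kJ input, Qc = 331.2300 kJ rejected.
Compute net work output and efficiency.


W = 1167.2300 - 331.2300 = 836.0000 kJ
eta = 836.0000 / 1167.2300 = 0.7162 = 71.6226%

W = 836.0000 kJ, eta = 71.6226%


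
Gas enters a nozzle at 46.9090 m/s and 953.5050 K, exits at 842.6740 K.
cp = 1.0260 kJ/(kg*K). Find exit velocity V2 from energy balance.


dT = 110.8310 K
2*cp*1000*dT = 227425.2120
V1^2 = 2200.4543
V2 = sqrt(229625.6663) = 479.1927 m/s

479.1927 m/s


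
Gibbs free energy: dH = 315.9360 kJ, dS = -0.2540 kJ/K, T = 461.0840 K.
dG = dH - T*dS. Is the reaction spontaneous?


T*dS = 461.0840 * -0.2540 = -117.1153 kJ
dG = 315.9360 + 117.1153 = 433.0513 kJ (non-spontaneous)

dG = 433.0513 kJ, non-spontaneous


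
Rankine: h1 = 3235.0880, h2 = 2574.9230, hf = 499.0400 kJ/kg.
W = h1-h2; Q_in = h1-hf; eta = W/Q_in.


W = 660.1650 kJ/kg
Q_in = 2736.0480 kJ/kg
eta = 0.2413 = 24.1284%

eta = 24.1284%


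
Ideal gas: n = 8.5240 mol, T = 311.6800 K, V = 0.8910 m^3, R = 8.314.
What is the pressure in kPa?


P = nRT/V = 8.5240 * 8.314 * 311.6800 / 0.8910
= 22088.3053 / 0.8910 = 24790.4661 Pa = 24.7905 kPa

24.7905 kPa


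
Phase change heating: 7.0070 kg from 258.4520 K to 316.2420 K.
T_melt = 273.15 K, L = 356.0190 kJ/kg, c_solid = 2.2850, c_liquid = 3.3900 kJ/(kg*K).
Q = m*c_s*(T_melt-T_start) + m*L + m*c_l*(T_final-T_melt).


Q1 (sensible, solid) = 7.0070 * 2.2850 * 14.6980 = 235.3296 kJ
Q2 (latent) = 7.0070 * 356.0190 = 2494.6251 kJ
Q3 (sensible, liquid) = 7.0070 * 3.3900 * 43.0920 = 1023.5957 kJ
Q_total = 3753.5505 kJ

3753.5505 kJ


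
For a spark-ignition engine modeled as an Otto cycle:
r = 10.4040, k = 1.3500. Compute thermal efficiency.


r^(k-1) = 2.2700
eta = 1 - 1/2.2700 = 0.5595 = 55.9466%

55.9466%


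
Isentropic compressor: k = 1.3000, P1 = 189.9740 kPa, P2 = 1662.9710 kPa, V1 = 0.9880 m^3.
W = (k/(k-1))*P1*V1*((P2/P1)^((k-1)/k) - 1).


(k-1)/k = 0.2308
(P2/P1)^exp = 1.6498
W = 4.3333 * 189.9740 * 0.9880 * (1.6498 - 1) = 528.5012 kJ

528.5012 kJ


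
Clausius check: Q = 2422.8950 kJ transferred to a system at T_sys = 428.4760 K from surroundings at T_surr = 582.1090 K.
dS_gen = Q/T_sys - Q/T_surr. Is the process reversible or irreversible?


dS_sys = 2422.8950/428.4760 = 5.6547 kJ/K
dS_surr = -2422.8950/582.1090 = -4.1623 kJ/K
dS_gen = 5.6547 - 4.1623 = 1.4924 kJ/K (irreversible)

dS_gen = 1.4924 kJ/K, irreversible


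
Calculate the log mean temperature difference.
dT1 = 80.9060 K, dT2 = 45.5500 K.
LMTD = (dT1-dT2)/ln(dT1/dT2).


dT1/dT2 = 1.7762
ln(dT1/dT2) = 0.5745
LMTD = 35.3560 / 0.5745 = 61.5446 K

61.5446 K


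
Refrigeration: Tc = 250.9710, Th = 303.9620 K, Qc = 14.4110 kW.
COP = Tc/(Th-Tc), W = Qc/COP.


COP = 250.9710 / 52.9910 = 4.7361
W = 14.4110 / 4.7361 = 3.0428 kW

COP = 4.7361, W = 3.0428 kW


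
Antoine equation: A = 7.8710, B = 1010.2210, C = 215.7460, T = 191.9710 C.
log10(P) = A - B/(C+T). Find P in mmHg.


C+T = 407.7170
B/(C+T) = 2.4778
log10(P) = 7.8710 - 2.4778 = 5.3932
P = 10^5.3932 = 247314.4555 mmHg

247314.4555 mmHg


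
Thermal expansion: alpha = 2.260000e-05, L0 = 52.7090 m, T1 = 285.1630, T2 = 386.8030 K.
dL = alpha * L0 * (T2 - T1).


dT = 101.6400 K
dL = 2.260000e-05 * 52.7090 * 101.6400 = 0.121076 m
L_final = 52.830076 m

dL = 0.121076 m


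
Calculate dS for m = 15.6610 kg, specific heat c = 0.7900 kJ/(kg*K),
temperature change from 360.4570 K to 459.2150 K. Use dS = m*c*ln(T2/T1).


T2/T1 = 1.2740
ln(T2/T1) = 0.2421
dS = 15.6610 * 0.7900 * 0.2421 = 2.9959 kJ/K

2.9959 kJ/K


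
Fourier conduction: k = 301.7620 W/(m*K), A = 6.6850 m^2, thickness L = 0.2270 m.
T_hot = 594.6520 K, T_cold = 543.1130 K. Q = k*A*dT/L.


dT = 51.5390 K
Q = 301.7620 * 6.6850 * 51.5390 / 0.2270 = 458011.1931 W

458011.1931 W


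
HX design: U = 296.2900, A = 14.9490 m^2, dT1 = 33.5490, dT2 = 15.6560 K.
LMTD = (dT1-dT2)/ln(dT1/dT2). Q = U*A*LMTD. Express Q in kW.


LMTD = 23.4769 K
Q = 296.2900 * 14.9490 * 23.4769 = 103984.8891 W = 103.9849 kW

103.9849 kW


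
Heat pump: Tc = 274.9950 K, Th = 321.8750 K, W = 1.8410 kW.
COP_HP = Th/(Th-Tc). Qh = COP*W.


COP = 321.8750 / 46.8800 = 6.8659
Qh = 6.8659 * 1.8410 = 12.6402 kW

COP = 6.8659, Qh = 12.6402 kW


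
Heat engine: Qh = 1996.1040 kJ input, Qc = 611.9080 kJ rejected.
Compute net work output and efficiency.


W = 1996.1040 - 611.9080 = 1384.1960 kJ
eta = 1384.1960 / 1996.1040 = 0.6934 = 69.3449%

W = 1384.1960 kJ, eta = 69.3449%


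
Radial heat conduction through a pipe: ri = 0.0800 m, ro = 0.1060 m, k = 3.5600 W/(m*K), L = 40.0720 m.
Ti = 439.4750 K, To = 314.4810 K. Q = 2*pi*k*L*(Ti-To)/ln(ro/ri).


dT = 124.9940 K
ln(ro/ri) = 0.2814
Q = 2*pi*3.5600*40.0720*124.9940 / 0.2814 = 398122.5065 W

398122.5065 W


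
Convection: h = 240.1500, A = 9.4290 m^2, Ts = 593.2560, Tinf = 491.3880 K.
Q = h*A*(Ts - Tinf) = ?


dT = 101.8680 K
Q = 240.1500 * 9.4290 * 101.8680 = 230667.2863 W

230667.2863 W


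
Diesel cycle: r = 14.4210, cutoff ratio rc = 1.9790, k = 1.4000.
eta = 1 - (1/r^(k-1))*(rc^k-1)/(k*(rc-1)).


r^(k-1) = 2.9080
rc^k = 2.6003
eta = 0.5985 = 59.8493%

59.8493%


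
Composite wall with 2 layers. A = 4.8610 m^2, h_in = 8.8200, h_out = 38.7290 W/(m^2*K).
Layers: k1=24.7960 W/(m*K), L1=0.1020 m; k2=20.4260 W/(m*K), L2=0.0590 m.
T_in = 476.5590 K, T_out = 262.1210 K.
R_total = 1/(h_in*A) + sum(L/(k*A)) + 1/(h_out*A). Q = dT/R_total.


R_conv_in = 1/(8.8200*4.8610) = 0.0233
R_1 = 0.1020/(24.7960*4.8610) = 0.0008
R_2 = 0.0590/(20.4260*4.8610) = 0.0006
R_conv_out = 1/(38.7290*4.8610) = 0.0053
R_total = 0.0301 K/W
Q = 214.4380 / 0.0301 = 7129.7864 W

R_total = 0.0301 K/W, Q = 7129.7864 W


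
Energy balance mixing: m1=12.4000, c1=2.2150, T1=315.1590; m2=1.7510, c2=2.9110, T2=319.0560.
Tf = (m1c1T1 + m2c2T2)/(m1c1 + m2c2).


num = 10282.4369
den = 32.5632
Tf = 315.7690 K

315.7690 K


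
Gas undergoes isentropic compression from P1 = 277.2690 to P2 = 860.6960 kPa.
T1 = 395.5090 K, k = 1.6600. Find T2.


(k-1)/k = 0.3976
(P2/P1)^exp = 1.5689
T2 = 395.5090 * 1.5689 = 620.5122 K

620.5122 K


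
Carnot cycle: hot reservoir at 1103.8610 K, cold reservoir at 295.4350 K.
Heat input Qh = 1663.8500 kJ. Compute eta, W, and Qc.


eta = 1 - 295.4350/1103.8610 = 0.7324
W = 0.7324 * 1663.8500 = 1218.5407 kJ
Qc = 1663.8500 - 1218.5407 = 445.3093 kJ

eta = 73.2362%, W = 1218.5407 kJ, Qc = 445.3093 kJ


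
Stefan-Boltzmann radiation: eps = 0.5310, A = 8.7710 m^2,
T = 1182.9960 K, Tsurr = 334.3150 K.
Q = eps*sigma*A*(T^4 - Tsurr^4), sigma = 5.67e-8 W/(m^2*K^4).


T^4 = 1.9585e+12
Tsurr^4 = 1.2492e+10
Q = 0.5310 * 5.67e-8 * 8.7710 * 1.9461e+12 = 513902.7681 W

513902.7681 W


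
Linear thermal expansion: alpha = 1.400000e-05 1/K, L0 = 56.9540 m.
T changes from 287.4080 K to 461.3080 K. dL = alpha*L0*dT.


dT = 173.9000 K
dL = 1.400000e-05 * 56.9540 * 173.9000 = 0.138660 m
L_final = 57.092660 m

dL = 0.138660 m


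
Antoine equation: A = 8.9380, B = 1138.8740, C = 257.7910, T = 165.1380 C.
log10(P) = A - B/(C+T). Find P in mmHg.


C+T = 422.9290
B/(C+T) = 2.6928
log10(P) = 8.9380 - 2.6928 = 6.2452
P = 10^6.2452 = 1758630.0522 mmHg

1758630.0522 mmHg


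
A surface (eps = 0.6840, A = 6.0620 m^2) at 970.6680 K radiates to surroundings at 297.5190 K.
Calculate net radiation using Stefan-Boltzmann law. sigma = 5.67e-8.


T^4 = 8.8773e+11
Tsurr^4 = 7.8354e+09
Q = 0.6840 * 5.67e-8 * 6.0620 * 8.7990e+11 = 206865.3425 W

206865.3425 W


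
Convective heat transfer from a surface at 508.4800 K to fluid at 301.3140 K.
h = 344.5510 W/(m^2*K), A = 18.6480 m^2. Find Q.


dT = 207.1660 K
Q = 344.5510 * 18.6480 * 207.1660 = 1331080.3000 W

1331080.3000 W


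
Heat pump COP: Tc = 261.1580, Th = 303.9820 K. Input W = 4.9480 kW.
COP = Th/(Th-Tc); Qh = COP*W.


COP = 303.9820 / 42.8240 = 7.0984
Qh = 7.0984 * 4.9480 = 35.1229 kW

COP = 7.0984, Qh = 35.1229 kW


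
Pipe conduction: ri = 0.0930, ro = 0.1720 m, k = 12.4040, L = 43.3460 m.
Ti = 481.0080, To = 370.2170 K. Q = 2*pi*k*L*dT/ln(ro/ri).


dT = 110.7910 K
ln(ro/ri) = 0.6149
Q = 2*pi*12.4040*43.3460*110.7910 / 0.6149 = 608687.2220 W

608687.2220 W


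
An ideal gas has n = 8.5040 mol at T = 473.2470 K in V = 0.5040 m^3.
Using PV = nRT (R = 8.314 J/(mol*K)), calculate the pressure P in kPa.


P = nRT/V = 8.5040 * 8.314 * 473.2470 / 0.5040
= 33459.6305 / 0.5040 = 66388.1558 Pa = 66.3882 kPa

66.3882 kPa


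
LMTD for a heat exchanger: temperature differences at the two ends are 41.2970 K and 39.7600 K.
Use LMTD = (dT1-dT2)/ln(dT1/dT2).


dT1/dT2 = 1.0387
ln(dT1/dT2) = 0.0379
LMTD = 1.5370 / 0.0379 = 40.5236 K

40.5236 K


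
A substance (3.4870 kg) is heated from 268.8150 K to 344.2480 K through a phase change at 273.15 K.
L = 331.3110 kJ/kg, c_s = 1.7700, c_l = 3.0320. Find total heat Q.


Q1 (sensible, solid) = 3.4870 * 1.7700 * 4.3350 = 26.7556 kJ
Q2 (latent) = 3.4870 * 331.3110 = 1155.2815 kJ
Q3 (sensible, liquid) = 3.4870 * 3.0320 * 71.0980 = 751.6896 kJ
Q_total = 1933.7266 kJ

1933.7266 kJ


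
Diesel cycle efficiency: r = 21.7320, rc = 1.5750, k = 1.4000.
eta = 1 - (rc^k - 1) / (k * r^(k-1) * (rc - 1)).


r^(k-1) = 3.4264
rc^k = 1.8888
eta = 0.6778 = 67.7758%

67.7758%


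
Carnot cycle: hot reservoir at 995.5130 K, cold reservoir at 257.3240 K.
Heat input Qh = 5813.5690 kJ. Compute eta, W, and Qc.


eta = 1 - 257.3240/995.5130 = 0.7415
W = 0.7415 * 5813.5690 = 4310.8555 kJ
Qc = 5813.5690 - 4310.8555 = 1502.7135 kJ

eta = 74.1516%, W = 4310.8555 kJ, Qc = 1502.7135 kJ


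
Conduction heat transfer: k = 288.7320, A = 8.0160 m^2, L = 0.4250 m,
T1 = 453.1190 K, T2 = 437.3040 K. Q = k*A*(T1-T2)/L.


dT = 15.8150 K
Q = 288.7320 * 8.0160 * 15.8150 / 0.4250 = 86125.7256 W

86125.7256 W


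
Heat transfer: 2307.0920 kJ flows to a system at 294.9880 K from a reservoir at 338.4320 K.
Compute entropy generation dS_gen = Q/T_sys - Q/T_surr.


dS_sys = 2307.0920/294.9880 = 7.8210 kJ/K
dS_surr = -2307.0920/338.4320 = -6.8170 kJ/K
dS_gen = 7.8210 - 6.8170 = 1.0040 kJ/K (irreversible)

dS_gen = 1.0040 kJ/K, irreversible


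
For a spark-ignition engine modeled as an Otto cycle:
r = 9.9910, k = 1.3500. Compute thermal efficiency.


r^(k-1) = 2.2380
eta = 1 - 1/2.2380 = 0.5532 = 55.3176%

55.3176%


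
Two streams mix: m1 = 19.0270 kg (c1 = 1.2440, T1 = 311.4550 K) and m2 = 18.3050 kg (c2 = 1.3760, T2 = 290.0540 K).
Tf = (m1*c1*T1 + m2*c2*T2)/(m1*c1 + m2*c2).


num = 14677.7989
den = 48.8573
Tf = 300.4220 K

300.4220 K


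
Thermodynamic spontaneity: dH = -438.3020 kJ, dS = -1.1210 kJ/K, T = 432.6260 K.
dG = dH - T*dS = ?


T*dS = 432.6260 * -1.1210 = -484.9737 kJ
dG = -438.3020 + 484.9737 = 46.6717 kJ (non-spontaneous)

dG = 46.6717 kJ, non-spontaneous


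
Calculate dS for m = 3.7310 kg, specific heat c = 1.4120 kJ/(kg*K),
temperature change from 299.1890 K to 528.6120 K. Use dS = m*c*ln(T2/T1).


T2/T1 = 1.7668
ln(T2/T1) = 0.5692
dS = 3.7310 * 1.4120 * 0.5692 = 2.9985 kJ/K

2.9985 kJ/K


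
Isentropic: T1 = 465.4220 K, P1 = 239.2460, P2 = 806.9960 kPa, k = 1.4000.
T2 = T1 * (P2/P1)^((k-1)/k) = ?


(k-1)/k = 0.2857
(P2/P1)^exp = 1.4154
T2 = 465.4220 * 1.4154 = 658.7364 K

658.7364 K


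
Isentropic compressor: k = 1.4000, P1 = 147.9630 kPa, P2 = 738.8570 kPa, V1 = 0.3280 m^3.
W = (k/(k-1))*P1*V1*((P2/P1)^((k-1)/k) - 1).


(k-1)/k = 0.2857
(P2/P1)^exp = 1.5832
W = 3.5000 * 147.9630 * 0.3280 * (1.5832 - 1) = 99.0689 kJ

99.0689 kJ


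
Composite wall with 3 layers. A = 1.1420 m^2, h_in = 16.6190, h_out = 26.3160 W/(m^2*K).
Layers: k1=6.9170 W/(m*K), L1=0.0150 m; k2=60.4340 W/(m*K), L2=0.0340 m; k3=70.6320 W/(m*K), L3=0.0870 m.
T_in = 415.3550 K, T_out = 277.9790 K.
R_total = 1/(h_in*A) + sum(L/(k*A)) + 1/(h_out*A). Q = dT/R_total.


R_conv_in = 1/(16.6190*1.1420) = 0.0527
R_1 = 0.0150/(6.9170*1.1420) = 0.0019
R_2 = 0.0340/(60.4340*1.1420) = 0.0005
R_3 = 0.0870/(70.6320*1.1420) = 0.0011
R_conv_out = 1/(26.3160*1.1420) = 0.0333
R_total = 0.0894 K/W
Q = 137.3760 / 0.0894 = 1536.0441 W

R_total = 0.0894 K/W, Q = 1536.0441 W


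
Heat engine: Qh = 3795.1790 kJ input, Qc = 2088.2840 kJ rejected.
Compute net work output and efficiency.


W = 3795.1790 - 2088.2840 = 1706.8950 kJ
eta = 1706.8950 / 3795.1790 = 0.4498 = 44.9753%

W = 1706.8950 kJ, eta = 44.9753%


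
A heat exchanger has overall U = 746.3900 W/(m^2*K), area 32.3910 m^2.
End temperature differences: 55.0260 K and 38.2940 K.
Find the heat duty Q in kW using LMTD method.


LMTD = 46.1556 K
Q = 746.3900 * 32.3910 * 46.1556 = 1115873.4594 W = 1115.8735 kW

1115.8735 kW


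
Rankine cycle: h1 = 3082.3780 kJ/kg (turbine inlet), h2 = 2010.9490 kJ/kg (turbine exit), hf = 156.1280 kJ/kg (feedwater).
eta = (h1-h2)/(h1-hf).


W = 1071.4290 kJ/kg
Q_in = 2926.2500 kJ/kg
eta = 0.3661 = 36.6144%

eta = 36.6144%


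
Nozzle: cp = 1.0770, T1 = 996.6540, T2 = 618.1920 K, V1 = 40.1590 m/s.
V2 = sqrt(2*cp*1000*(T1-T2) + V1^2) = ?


dT = 378.4620 K
2*cp*1000*dT = 815207.1480
V1^2 = 1612.7453
V2 = sqrt(816819.8933) = 903.7809 m/s

903.7809 m/s


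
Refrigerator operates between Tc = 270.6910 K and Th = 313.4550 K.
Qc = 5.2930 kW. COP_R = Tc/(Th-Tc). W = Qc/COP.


COP = 270.6910 / 42.7640 = 6.3299
W = 5.2930 / 6.3299 = 0.8362 kW

COP = 6.3299, W = 0.8362 kW


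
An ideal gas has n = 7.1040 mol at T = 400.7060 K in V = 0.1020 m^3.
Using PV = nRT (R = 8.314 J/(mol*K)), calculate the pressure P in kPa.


P = nRT/V = 7.1040 * 8.314 * 400.7060 / 0.1020
= 23666.7606 / 0.1020 = 232027.0651 Pa = 232.0271 kPa

232.0271 kPa


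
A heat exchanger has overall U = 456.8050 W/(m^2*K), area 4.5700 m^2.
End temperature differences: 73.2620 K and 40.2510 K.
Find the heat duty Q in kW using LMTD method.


LMTD = 55.1187 K
Q = 456.8050 * 4.5700 * 55.1187 = 115065.7809 W = 115.0658 kW

115.0658 kW


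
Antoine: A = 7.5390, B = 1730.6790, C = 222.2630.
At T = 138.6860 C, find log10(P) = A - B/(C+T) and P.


C+T = 360.9490
B/(C+T) = 4.7948
log10(P) = 7.5390 - 4.7948 = 2.7442
P = 10^2.7442 = 554.8786 mmHg

554.8786 mmHg


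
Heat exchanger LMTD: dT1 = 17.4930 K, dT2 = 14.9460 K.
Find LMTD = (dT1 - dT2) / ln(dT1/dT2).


dT1/dT2 = 1.1704
ln(dT1/dT2) = 0.1574
LMTD = 2.5470 / 0.1574 = 16.1861 K

16.1861 K


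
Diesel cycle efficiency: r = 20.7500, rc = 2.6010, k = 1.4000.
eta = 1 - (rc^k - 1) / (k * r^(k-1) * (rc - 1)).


r^(k-1) = 3.3636
rc^k = 3.8124
eta = 0.6270 = 62.6967%

62.6967%


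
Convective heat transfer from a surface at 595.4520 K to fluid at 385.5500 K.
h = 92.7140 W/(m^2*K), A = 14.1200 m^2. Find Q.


dT = 209.9020 K
Q = 92.7140 * 14.1200 * 209.9020 = 274787.2589 W

274787.2589 W


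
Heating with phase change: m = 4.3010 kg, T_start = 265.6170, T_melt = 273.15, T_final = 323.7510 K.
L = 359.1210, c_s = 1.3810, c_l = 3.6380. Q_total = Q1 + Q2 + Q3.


Q1 (sensible, solid) = 4.3010 * 1.3810 * 7.5330 = 44.7436 kJ
Q2 (latent) = 4.3010 * 359.1210 = 1544.5794 kJ
Q3 (sensible, liquid) = 4.3010 * 3.6380 * 50.6010 = 791.7558 kJ
Q_total = 2381.0788 kJ

2381.0788 kJ


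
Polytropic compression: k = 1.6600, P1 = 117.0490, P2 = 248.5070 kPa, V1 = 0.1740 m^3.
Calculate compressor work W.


(k-1)/k = 0.3976
(P2/P1)^exp = 1.3490
W = 2.5152 * 117.0490 * 0.1740 * (1.3490 - 1) = 17.8757 kJ

17.8757 kJ


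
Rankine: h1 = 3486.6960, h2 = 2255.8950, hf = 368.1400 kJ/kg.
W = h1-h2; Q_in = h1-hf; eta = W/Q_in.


W = 1230.8010 kJ/kg
Q_in = 3118.5560 kJ/kg
eta = 0.3947 = 39.4670%

eta = 39.4670%


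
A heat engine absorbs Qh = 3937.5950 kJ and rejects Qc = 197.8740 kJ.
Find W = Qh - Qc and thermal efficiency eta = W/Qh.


W = 3937.5950 - 197.8740 = 3739.7210 kJ
eta = 3739.7210 / 3937.5950 = 0.9497 = 94.9747%

W = 3739.7210 kJ, eta = 94.9747%


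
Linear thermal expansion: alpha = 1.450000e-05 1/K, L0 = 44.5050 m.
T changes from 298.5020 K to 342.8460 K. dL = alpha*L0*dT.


dT = 44.3440 K
dL = 1.450000e-05 * 44.5050 * 44.3440 = 0.028616 m
L_final = 44.533616 m

dL = 0.028616 m


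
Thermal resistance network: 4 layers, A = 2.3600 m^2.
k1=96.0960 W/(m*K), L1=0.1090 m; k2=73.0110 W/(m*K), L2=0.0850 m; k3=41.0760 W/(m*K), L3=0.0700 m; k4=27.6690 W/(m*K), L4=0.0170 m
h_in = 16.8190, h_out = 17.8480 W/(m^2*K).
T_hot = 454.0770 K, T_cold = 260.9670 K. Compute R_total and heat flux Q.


R_conv_in = 1/(16.8190*2.3600) = 0.0252
R_1 = 0.1090/(96.0960*2.3600) = 0.0005
R_2 = 0.0850/(73.0110*2.3600) = 0.0005
R_3 = 0.0700/(41.0760*2.3600) = 0.0007
R_4 = 0.0170/(27.6690*2.3600) = 0.0003
R_conv_out = 1/(17.8480*2.3600) = 0.0237
R_total = 0.0509 K/W
Q = 193.1100 / 0.0509 = 3794.5948 W

R_total = 0.0509 K/W, Q = 3794.5948 W


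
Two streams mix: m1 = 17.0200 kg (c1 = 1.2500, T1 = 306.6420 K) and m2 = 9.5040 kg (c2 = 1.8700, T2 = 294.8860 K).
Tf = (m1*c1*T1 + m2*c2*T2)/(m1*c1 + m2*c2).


num = 11764.6641
den = 39.0475
Tf = 301.2913 K

301.2913 K


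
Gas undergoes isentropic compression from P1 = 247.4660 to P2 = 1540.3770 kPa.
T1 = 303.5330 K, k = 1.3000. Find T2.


(k-1)/k = 0.2308
(P2/P1)^exp = 1.5250
T2 = 303.5330 * 1.5250 = 462.8736 K

462.8736 K


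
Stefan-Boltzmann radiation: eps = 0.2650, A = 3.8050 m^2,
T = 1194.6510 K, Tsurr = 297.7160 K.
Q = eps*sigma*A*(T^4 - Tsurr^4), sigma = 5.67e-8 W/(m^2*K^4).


T^4 = 2.0369e+12
Tsurr^4 = 7.8561e+09
Q = 0.2650 * 5.67e-8 * 3.8050 * 2.0290e+12 = 116003.0759 W

116003.0759 W


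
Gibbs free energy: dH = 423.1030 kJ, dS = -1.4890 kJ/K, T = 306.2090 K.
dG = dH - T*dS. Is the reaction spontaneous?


T*dS = 306.2090 * -1.4890 = -455.9452 kJ
dG = 423.1030 + 455.9452 = 879.0482 kJ (non-spontaneous)

dG = 879.0482 kJ, non-spontaneous


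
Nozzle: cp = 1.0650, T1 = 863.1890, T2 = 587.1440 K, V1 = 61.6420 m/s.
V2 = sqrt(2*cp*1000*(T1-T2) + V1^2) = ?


dT = 276.0450 K
2*cp*1000*dT = 587975.8500
V1^2 = 3799.7362
V2 = sqrt(591775.5862) = 769.2695 m/s

769.2695 m/s


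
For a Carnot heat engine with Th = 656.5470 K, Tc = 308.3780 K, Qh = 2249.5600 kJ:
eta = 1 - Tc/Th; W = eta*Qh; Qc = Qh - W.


eta = 1 - 308.3780/656.5470 = 0.5303
W = 0.5303 * 2249.5600 = 1192.9490 kJ
Qc = 2249.5600 - 1192.9490 = 1056.6110 kJ

eta = 53.0303%, W = 1192.9490 kJ, Qc = 1056.6110 kJ


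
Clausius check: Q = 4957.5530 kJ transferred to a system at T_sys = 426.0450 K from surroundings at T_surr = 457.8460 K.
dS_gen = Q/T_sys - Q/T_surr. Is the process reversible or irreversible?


dS_sys = 4957.5530/426.0450 = 11.6362 kJ/K
dS_surr = -4957.5530/457.8460 = -10.8280 kJ/K
dS_gen = 11.6362 - 10.8280 = 0.8082 kJ/K (irreversible)

dS_gen = 0.8082 kJ/K, irreversible


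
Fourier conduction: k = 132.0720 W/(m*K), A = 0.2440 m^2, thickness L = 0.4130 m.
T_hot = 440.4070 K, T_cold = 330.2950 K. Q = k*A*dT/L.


dT = 110.1120 K
Q = 132.0720 * 0.2440 * 110.1120 / 0.4130 = 8591.8202 W

8591.8202 W


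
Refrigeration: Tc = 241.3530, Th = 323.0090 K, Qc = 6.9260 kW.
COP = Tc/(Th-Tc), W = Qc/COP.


COP = 241.3530 / 81.6560 = 2.9557
W = 6.9260 / 2.9557 = 2.3432 kW

COP = 2.9557, W = 2.3432 kW


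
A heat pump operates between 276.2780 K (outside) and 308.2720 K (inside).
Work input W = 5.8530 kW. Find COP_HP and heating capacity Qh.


COP = 308.2720 / 31.9940 = 9.6353
Qh = 9.6353 * 5.8530 = 56.3954 kW

COP = 9.6353, Qh = 56.3954 kW


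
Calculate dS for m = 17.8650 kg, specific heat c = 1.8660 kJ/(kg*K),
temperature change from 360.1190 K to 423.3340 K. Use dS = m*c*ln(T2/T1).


T2/T1 = 1.1755
ln(T2/T1) = 0.1617
dS = 17.8650 * 1.8660 * 0.1617 = 5.3913 kJ/K

5.3913 kJ/K


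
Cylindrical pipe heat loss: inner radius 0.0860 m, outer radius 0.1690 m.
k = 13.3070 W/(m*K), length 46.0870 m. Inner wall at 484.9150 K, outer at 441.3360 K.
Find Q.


dT = 43.5790 K
ln(ro/ri) = 0.6756
Q = 2*pi*13.3070*46.0870*43.5790 / 0.6756 = 248574.9234 W

248574.9234 W


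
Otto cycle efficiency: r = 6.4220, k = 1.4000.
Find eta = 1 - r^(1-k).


r^(k-1) = 2.1041
eta = 1 - 1/2.1041 = 0.5247 = 52.4739%

52.4739%


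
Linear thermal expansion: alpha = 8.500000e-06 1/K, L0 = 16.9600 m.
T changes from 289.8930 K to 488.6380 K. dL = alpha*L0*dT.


dT = 198.7450 K
dL = 8.500000e-06 * 16.9600 * 198.7450 = 0.028651 m
L_final = 16.988651 m

dL = 0.028651 m


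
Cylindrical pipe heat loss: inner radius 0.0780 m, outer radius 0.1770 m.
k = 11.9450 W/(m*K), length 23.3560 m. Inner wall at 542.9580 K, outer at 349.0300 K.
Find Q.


dT = 193.9280 K
ln(ro/ri) = 0.8194
Q = 2*pi*11.9450*23.3560*193.9280 / 0.8194 = 414846.4402 W

414846.4402 W


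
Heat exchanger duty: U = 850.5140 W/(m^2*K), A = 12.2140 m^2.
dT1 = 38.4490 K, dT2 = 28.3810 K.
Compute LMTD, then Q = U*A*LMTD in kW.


LMTD = 33.1607 K
Q = 850.5140 * 12.2140 * 33.1607 = 344478.8321 W = 344.4788 kW

344.4788 kW


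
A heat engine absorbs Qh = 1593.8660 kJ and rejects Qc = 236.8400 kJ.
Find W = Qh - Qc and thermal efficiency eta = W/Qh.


W = 1593.8660 - 236.8400 = 1357.0260 kJ
eta = 1357.0260 / 1593.8660 = 0.8514 = 85.1405%

W = 1357.0260 kJ, eta = 85.1405%


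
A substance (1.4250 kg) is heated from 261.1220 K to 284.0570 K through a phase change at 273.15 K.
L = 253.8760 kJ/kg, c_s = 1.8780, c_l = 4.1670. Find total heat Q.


Q1 (sensible, solid) = 1.4250 * 1.8780 * 12.0280 = 32.1887 kJ
Q2 (latent) = 1.4250 * 253.8760 = 361.7733 kJ
Q3 (sensible, liquid) = 1.4250 * 4.1670 * 10.9070 = 64.7655 kJ
Q_total = 458.7275 kJ

458.7275 kJ


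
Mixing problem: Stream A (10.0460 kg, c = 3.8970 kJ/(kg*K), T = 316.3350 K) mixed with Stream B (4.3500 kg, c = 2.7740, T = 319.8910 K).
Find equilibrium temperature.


num = 16244.3745
den = 51.2162
Tf = 317.1728 K

317.1728 K


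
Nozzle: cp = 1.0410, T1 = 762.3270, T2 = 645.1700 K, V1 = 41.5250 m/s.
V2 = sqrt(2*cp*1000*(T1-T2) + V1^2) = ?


dT = 117.1570 K
2*cp*1000*dT = 243920.8740
V1^2 = 1724.3256
V2 = sqrt(245645.1996) = 495.6261 m/s

495.6261 m/s


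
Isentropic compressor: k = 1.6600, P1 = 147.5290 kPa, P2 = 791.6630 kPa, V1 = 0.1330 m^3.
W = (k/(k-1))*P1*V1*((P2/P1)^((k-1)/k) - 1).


(k-1)/k = 0.3976
(P2/P1)^exp = 1.9503
W = 2.5152 * 147.5290 * 0.1330 * (1.9503 - 1) = 46.8992 kJ

46.8992 kJ


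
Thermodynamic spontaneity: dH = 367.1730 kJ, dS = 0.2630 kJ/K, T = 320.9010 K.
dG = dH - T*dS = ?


T*dS = 320.9010 * 0.2630 = 84.3970 kJ
dG = 367.1730 - 84.3970 = 282.7760 kJ (non-spontaneous)

dG = 282.7760 kJ, non-spontaneous


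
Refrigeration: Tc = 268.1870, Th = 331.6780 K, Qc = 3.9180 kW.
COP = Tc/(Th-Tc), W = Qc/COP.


COP = 268.1870 / 63.4910 = 4.2240
W = 3.9180 / 4.2240 = 0.9276 kW

COP = 4.2240, W = 0.9276 kW


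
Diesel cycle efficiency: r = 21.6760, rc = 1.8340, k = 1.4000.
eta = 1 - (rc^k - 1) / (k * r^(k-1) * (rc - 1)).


r^(k-1) = 3.4229
rc^k = 2.3375
eta = 0.6653 = 66.5327%

66.5327%


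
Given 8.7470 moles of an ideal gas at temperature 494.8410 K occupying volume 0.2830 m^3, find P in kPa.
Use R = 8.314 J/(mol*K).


P = nRT/V = 8.7470 * 8.314 * 494.8410 / 0.2830
= 35986.1033 / 0.2830 = 127159.3757 Pa = 127.1594 kPa

127.1594 kPa


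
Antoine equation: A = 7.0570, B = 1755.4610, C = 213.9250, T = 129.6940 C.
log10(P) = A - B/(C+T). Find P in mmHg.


C+T = 343.6190
B/(C+T) = 5.1087
log10(P) = 7.0570 - 5.1087 = 1.9483
P = 10^1.9483 = 88.7682 mmHg

88.7682 mmHg


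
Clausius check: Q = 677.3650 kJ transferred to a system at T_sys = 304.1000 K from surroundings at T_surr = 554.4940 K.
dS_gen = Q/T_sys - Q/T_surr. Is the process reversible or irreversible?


dS_sys = 677.3650/304.1000 = 2.2274 kJ/K
dS_surr = -677.3650/554.4940 = -1.2216 kJ/K
dS_gen = 2.2274 - 1.2216 = 1.0059 kJ/K (irreversible)

dS_gen = 1.0059 kJ/K, irreversible


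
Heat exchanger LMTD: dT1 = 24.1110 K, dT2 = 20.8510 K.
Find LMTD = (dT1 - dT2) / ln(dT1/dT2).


dT1/dT2 = 1.1563
ln(dT1/dT2) = 0.1453
LMTD = 3.2600 / 0.1453 = 22.4415 K

22.4415 K


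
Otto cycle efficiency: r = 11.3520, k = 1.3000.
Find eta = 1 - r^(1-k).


r^(k-1) = 2.0726
eta = 1 - 1/2.0726 = 0.5175 = 51.7521%

51.7521%


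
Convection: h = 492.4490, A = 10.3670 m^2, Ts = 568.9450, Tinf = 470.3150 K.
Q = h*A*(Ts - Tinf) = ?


dT = 98.6300 K
Q = 492.4490 * 10.3670 * 98.6300 = 503527.7286 W

503527.7286 W


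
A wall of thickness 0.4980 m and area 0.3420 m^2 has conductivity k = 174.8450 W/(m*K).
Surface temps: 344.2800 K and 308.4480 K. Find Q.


dT = 35.8320 K
Q = 174.8450 * 0.3420 * 35.8320 / 0.4980 = 4302.5015 W

4302.5015 W


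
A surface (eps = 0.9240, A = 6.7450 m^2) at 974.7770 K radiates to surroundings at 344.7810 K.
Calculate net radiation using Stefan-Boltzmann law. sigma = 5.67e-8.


T^4 = 9.0286e+11
Tsurr^4 = 1.4131e+10
Q = 0.9240 * 5.67e-8 * 6.7450 * 8.8873e+11 = 314055.9467 W

314055.9467 W


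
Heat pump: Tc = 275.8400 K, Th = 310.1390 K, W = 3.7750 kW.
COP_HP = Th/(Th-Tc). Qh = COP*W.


COP = 310.1390 / 34.2990 = 9.0422
Qh = 9.0422 * 3.7750 = 34.1344 kW

COP = 9.0422, Qh = 34.1344 kW


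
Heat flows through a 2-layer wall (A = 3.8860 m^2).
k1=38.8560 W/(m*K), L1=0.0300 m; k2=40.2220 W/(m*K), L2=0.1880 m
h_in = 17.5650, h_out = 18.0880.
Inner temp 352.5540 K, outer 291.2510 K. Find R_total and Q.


R_conv_in = 1/(17.5650*3.8860) = 0.0147
R_1 = 0.0300/(38.8560*3.8860) = 0.0002
R_2 = 0.1880/(40.2220*3.8860) = 0.0012
R_conv_out = 1/(18.0880*3.8860) = 0.0142
R_total = 0.0303 K/W
Q = 61.3030 / 0.0303 = 2024.6283 W

R_total = 0.0303 K/W, Q = 2024.6283 W


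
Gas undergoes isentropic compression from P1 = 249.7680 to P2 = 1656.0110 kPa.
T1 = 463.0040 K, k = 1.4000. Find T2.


(k-1)/k = 0.2857
(P2/P1)^exp = 1.7168
T2 = 463.0040 * 1.7168 = 794.8892 K

794.8892 K


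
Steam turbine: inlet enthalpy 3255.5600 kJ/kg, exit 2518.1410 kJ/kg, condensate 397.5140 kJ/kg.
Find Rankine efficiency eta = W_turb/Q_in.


W = 737.4190 kJ/kg
Q_in = 2858.0460 kJ/kg
eta = 0.2580 = 25.8015%

eta = 25.8015%


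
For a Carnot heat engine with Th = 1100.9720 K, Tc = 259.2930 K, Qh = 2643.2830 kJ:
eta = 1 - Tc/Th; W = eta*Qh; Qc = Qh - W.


eta = 1 - 259.2930/1100.9720 = 0.7645
W = 0.7645 * 2643.2830 = 2020.7560 kJ
Qc = 2643.2830 - 2020.7560 = 622.5270 kJ

eta = 76.4487%, W = 2020.7560 kJ, Qc = 622.5270 kJ


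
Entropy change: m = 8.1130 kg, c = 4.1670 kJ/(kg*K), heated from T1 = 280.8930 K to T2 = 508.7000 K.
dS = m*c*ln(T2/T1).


T2/T1 = 1.8110
ln(T2/T1) = 0.5939
dS = 8.1130 * 4.1670 * 0.5939 = 20.0774 kJ/K

20.0774 kJ/K


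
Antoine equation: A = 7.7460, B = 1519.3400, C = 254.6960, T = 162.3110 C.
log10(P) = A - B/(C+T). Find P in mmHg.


C+T = 417.0070
B/(C+T) = 3.6434
log10(P) = 7.7460 - 3.6434 = 4.1026
P = 10^4.1026 = 12663.6810 mmHg

12663.6810 mmHg


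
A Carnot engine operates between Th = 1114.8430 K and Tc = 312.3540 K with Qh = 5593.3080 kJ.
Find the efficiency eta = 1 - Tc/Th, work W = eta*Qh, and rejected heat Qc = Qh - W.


eta = 1 - 312.3540/1114.8430 = 0.7198
W = 0.7198 * 5593.3080 = 4026.1886 kJ
Qc = 5593.3080 - 4026.1886 = 1567.1194 kJ

eta = 71.9822%, W = 4026.1886 kJ, Qc = 1567.1194 kJ


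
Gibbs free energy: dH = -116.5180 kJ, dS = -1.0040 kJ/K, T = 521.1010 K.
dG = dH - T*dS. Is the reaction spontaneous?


T*dS = 521.1010 * -1.0040 = -523.1854 kJ
dG = -116.5180 + 523.1854 = 406.6674 kJ (non-spontaneous)

dG = 406.6674 kJ, non-spontaneous


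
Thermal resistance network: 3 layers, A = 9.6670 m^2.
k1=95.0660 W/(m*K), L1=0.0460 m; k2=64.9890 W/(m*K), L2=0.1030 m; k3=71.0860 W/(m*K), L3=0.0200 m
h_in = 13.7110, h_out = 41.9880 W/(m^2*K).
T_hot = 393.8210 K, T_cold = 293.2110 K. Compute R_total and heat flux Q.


R_conv_in = 1/(13.7110*9.6670) = 0.0075
R_1 = 0.0460/(95.0660*9.6670) = 5.0054e-05
R_2 = 0.1030/(64.9890*9.6670) = 0.0002
R_3 = 0.0200/(71.0860*9.6670) = 2.9104e-05
R_conv_out = 1/(41.9880*9.6670) = 0.0025
R_total = 0.0103 K/W
Q = 100.6100 / 0.0103 = 9814.2403 W

R_total = 0.0103 K/W, Q = 9814.2403 W


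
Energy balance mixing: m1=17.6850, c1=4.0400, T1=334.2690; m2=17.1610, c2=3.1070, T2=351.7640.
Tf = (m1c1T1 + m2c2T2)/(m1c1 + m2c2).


num = 42638.4355
den = 124.7666
Tf = 341.7455 K

341.7455 K


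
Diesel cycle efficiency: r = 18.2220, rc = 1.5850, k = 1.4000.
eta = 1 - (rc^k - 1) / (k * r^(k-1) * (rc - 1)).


r^(k-1) = 3.1933
rc^k = 1.9056
eta = 0.6537 = 65.3715%

65.3715%


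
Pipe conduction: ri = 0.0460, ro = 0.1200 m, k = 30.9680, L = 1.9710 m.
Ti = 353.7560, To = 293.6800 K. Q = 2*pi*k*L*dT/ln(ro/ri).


dT = 60.0760 K
ln(ro/ri) = 0.9589
Q = 2*pi*30.9680*1.9710*60.0760 / 0.9589 = 24028.6754 W

24028.6754 W


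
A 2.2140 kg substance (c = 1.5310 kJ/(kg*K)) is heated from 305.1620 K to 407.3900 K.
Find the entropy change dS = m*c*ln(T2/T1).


T2/T1 = 1.3350
ln(T2/T1) = 0.2889
dS = 2.2140 * 1.5310 * 0.2889 = 0.9794 kJ/K

0.9794 kJ/K


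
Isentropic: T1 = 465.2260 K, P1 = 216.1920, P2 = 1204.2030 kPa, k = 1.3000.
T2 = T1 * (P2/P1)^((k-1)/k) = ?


(k-1)/k = 0.2308
(P2/P1)^exp = 1.4864
T2 = 465.2260 * 1.4864 = 691.4894 K

691.4894 K


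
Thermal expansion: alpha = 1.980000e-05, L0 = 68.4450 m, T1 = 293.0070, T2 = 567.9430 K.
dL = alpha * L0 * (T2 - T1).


dT = 274.9360 K
dL = 1.980000e-05 * 68.4450 * 274.9360 = 0.372596 m
L_final = 68.817596 m

dL = 0.372596 m


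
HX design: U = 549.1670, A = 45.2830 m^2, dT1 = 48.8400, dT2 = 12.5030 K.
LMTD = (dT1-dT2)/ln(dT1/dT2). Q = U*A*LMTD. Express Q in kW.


LMTD = 26.6678 K
Q = 549.1670 * 45.2830 * 26.6678 = 663172.2615 W = 663.1723 kW

663.1723 kW


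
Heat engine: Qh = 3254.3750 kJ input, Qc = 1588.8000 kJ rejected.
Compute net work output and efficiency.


W = 3254.3750 - 1588.8000 = 1665.5750 kJ
eta = 1665.5750 / 3254.3750 = 0.5118 = 51.1796%

W = 1665.5750 kJ, eta = 51.1796%


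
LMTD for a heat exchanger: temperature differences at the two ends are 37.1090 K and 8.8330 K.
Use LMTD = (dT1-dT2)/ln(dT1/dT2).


dT1/dT2 = 4.2012
ln(dT1/dT2) = 1.4354
LMTD = 28.2760 / 1.4354 = 19.6995 K

19.6995 K


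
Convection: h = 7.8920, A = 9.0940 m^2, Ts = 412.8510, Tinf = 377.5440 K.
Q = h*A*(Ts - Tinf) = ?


dT = 35.3070 K
Q = 7.8920 * 9.0940 * 35.3070 = 2533.9780 W

2533.9780 W


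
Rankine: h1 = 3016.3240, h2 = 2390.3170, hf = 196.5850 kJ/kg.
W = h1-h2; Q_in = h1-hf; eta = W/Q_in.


W = 626.0070 kJ/kg
Q_in = 2819.7390 kJ/kg
eta = 0.2220 = 22.2009%

eta = 22.2009%


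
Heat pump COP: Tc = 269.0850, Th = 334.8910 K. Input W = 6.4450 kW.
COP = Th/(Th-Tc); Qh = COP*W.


COP = 334.8910 / 65.8060 = 5.0891
Qh = 5.0891 * 6.4450 = 32.7990 kW

COP = 5.0891, Qh = 32.7990 kW


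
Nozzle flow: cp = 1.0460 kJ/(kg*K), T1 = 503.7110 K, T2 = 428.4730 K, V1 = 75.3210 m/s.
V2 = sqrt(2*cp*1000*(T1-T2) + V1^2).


dT = 75.2380 K
2*cp*1000*dT = 157397.8960
V1^2 = 5673.2530
V2 = sqrt(163071.1490) = 403.8207 m/s

403.8207 m/s


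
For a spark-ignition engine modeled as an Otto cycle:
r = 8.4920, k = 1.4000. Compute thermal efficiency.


r^(k-1) = 2.3529
eta = 1 - 1/2.3529 = 0.5750 = 57.4993%

57.4993%


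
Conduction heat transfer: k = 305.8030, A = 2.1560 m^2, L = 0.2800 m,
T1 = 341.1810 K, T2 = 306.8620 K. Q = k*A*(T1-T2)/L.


dT = 34.3190 K
Q = 305.8030 * 2.1560 * 34.3190 / 0.2800 = 80810.3693 W

80810.3693 W


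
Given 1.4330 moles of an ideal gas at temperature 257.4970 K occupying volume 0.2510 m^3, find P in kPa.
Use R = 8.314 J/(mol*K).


P = nRT/V = 1.4330 * 8.314 * 257.4970 / 0.2510
= 3067.8095 / 0.2510 = 12222.3485 Pa = 12.2223 kPa

12.2223 kPa


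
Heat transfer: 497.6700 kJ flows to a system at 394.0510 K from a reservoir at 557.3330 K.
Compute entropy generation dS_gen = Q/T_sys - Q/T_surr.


dS_sys = 497.6700/394.0510 = 1.2630 kJ/K
dS_surr = -497.6700/557.3330 = -0.8929 kJ/K
dS_gen = 1.2630 - 0.8929 = 0.3700 kJ/K (irreversible)

dS_gen = 0.3700 kJ/K, irreversible


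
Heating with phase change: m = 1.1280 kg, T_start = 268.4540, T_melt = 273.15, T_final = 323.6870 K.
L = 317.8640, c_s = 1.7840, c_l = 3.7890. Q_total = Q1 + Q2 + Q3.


Q1 (sensible, solid) = 1.1280 * 1.7840 * 4.6960 = 9.4500 kJ
Q2 (latent) = 1.1280 * 317.8640 = 358.5506 kJ
Q3 (sensible, liquid) = 1.1280 * 3.7890 * 50.5370 = 215.9947 kJ
Q_total = 583.9953 kJ

583.9953 kJ


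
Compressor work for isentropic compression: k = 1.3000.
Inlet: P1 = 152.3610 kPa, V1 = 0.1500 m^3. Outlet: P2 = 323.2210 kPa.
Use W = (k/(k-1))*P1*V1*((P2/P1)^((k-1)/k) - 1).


(k-1)/k = 0.2308
(P2/P1)^exp = 1.1895
W = 4.3333 * 152.3610 * 0.1500 * (1.1895 - 1) = 18.7700 kJ

18.7700 kJ


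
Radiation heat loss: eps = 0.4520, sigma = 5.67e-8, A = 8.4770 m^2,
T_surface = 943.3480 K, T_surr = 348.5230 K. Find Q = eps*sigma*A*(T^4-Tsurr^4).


T^4 = 7.9193e+11
Tsurr^4 = 1.4755e+10
Q = 0.4520 * 5.67e-8 * 8.4770 * 7.7718e+11 = 168843.2521 W

168843.2521 W


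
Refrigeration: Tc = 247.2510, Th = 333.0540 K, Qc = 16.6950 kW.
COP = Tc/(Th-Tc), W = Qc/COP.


COP = 247.2510 / 85.8030 = 2.8816
W = 16.6950 / 2.8816 = 5.7936 kW

COP = 2.8816, W = 5.7936 kW


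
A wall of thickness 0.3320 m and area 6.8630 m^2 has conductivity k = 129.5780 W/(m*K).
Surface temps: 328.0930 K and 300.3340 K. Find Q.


dT = 27.7590 K
Q = 129.5780 * 6.8630 * 27.7590 / 0.3320 = 74355.1415 W

74355.1415 W


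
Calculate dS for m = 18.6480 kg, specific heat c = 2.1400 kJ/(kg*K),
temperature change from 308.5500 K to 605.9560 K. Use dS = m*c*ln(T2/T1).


T2/T1 = 1.9639
ln(T2/T1) = 0.6749
dS = 18.6480 * 2.1400 * 0.6749 = 26.9340 kJ/K

26.9340 kJ/K


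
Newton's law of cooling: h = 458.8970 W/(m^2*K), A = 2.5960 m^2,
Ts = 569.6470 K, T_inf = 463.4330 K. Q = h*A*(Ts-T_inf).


dT = 106.2140 K
Q = 458.8970 * 2.5960 * 106.2140 = 126532.3783 W

126532.3783 W


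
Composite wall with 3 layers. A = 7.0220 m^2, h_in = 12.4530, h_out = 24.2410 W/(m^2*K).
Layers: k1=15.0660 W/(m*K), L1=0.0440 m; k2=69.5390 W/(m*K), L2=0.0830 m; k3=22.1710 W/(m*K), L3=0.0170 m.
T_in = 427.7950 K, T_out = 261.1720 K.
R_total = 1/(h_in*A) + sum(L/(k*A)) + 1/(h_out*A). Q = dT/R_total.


R_conv_in = 1/(12.4530*7.0220) = 0.0114
R_1 = 0.0440/(15.0660*7.0220) = 0.0004
R_2 = 0.0830/(69.5390*7.0220) = 0.0002
R_3 = 0.0170/(22.1710*7.0220) = 0.0001
R_conv_out = 1/(24.2410*7.0220) = 0.0059
R_total = 0.0180 K/W
Q = 166.6230 / 0.0180 = 9253.9645 W

R_total = 0.0180 K/W, Q = 9253.9645 W


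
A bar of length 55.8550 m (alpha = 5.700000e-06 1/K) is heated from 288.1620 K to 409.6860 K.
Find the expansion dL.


dT = 121.5240 K
dL = 5.700000e-06 * 55.8550 * 121.5240 = 0.038690 m
L_final = 55.893690 m

dL = 0.038690 m


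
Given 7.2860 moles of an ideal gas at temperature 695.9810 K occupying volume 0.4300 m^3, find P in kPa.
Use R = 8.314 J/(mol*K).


P = nRT/V = 7.2860 * 8.314 * 695.9810 / 0.4300
= 42159.6086 / 0.4300 = 98045.6015 Pa = 98.0456 kPa

98.0456 kPa
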